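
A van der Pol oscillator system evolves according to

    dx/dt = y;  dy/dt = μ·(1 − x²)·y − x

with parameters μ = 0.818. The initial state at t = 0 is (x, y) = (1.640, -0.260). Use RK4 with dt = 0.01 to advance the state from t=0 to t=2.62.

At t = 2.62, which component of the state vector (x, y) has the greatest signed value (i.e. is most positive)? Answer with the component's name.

t=0.000: state=(1.640, -0.260)
step 1 (dt=0.01): k1=(-0.260, -1.281), k2=(-0.266, -1.271), k3=(-0.266, -1.271), k4=(-0.273, -1.262); state += dt/6·(k1+2k2+2k3+k4)
t=0.010: state=(1.637, -0.273)
t=0.020: state=(1.635, -0.285)
t=0.030: state=(1.632, -0.298)
continuing one RK4 step at a time; state shown every 10 steps (Δt=0.1):
t=0.100: state=(1.608, -0.379)
t=0.200: state=(1.565, -0.484)
t=0.300: state=(1.511, -0.579)
t=0.400: state=(1.449, -0.666)
t=0.500: state=(1.378, -0.750)
t=0.600: state=(1.299, -0.832)
t=0.700: state=(1.212, -0.917)
t=0.800: state=(1.116, -1.005)
t=0.900: state=(1.010, -1.101)
t=1.000: state=(0.895, -1.204)
t=1.100: state=(0.769, -1.319)
t=1.200: state=(0.631, -1.447)
t=1.300: state=(0.479, -1.588)
t=1.400: state=(0.313, -1.742)
t=1.500: state=(0.130, -1.906)
t=1.600: state=(-0.068, -2.071)
t=1.700: state=(-0.283, -2.224)
t=1.800: state=(-0.512, -2.341)
t=1.900: state=(-0.749, -2.394)
t=2.000: state=(-0.988, -2.354)
t=2.100: state=(-1.216, -2.202)
t=2.200: state=(-1.424, -1.943)
t=2.300: state=(-1.602, -1.603)
t=2.400: state=(-1.744, -1.227)
t=2.500: state=(-1.848, -0.858)
t=2.600: state=(-1.917, -0.526)
t=2.620: state=(-1.927, -0.466)
compare at T: x=-1.927, y=-0.466

largest component: y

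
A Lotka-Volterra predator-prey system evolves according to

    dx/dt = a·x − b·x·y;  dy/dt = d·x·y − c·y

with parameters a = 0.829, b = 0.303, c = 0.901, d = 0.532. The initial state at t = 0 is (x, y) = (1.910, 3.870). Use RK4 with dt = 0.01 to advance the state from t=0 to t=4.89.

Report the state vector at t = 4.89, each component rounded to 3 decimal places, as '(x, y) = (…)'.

t=0.000: state=(1.910, 3.870)
step 1 (dt=0.01): k1=(-0.656, 0.446), k2=(-0.656, 0.439), k3=(-0.656, 0.439), k4=(-0.657, 0.432); state += dt/6·(k1+2k2+2k3+k4)
t=0.010: state=(1.903, 3.874)
t=0.020: state=(1.897, 3.879)
t=0.030: state=(1.890, 3.883)
continuing one RK4 step at a time; state shown every 20 steps (Δt=0.2):
t=0.200: state=(1.779, 3.933)
t=0.400: state=(1.654, 3.942)
t=0.600: state=(1.539, 3.901)
t=0.800: state=(1.437, 3.816)
t=1.000: state=(1.351, 3.696)
t=1.200: state=(1.280, 3.550)
t=1.400: state=(1.225, 3.387)
t=1.600: state=(1.183, 3.214)
t=1.800: state=(1.156, 3.040)
t=2.000: state=(1.141, 2.868)
t=2.200: state=(1.137, 2.703)
t=2.400: state=(1.145, 2.549)
t=2.600: state=(1.163, 2.406)
t=2.800: state=(1.191, 2.277)
t=3.000: state=(1.229, 2.163)
t=3.200: state=(1.276, 2.064)
t=3.400: state=(1.333, 1.980)
t=3.600: state=(1.399, 1.912)
t=3.800: state=(1.473, 1.860)
t=4.000: state=(1.555, 1.825)
t=4.200: state=(1.644, 1.806)
t=4.400: state=(1.740, 1.806)
t=4.600: state=(1.840, 1.824)
t=4.800: state=(1.942, 1.863)
t=4.890: state=(1.988, 1.887)

(x, y) = (1.988, 1.887)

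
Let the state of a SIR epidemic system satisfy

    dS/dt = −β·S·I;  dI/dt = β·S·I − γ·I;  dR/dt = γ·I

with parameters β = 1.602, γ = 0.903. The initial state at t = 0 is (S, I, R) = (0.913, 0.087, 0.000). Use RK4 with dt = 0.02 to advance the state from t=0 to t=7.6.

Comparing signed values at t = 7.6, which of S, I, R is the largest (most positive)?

t=0.000: state=(0.913, 0.087, 0.000)
step 1 (dt=0.02): k1=(-0.127, 0.049, 0.079), k2=(-0.128, 0.049, 0.079), k3=(-0.128, 0.049, 0.079), k4=(-0.128, 0.049, 0.079); state += dt/6·(k1+2k2+2k3+k4)
t=0.020: state=(0.910, 0.088, 0.002)
t=0.040: state=(0.908, 0.089, 0.003)
t=0.060: state=(0.905, 0.090, 0.005)
continuing one RK4 step at a time; state shown every 25 steps (Δt=0.5):
t=0.500: state=(0.843, 0.112, 0.045)
t=1.000: state=(0.763, 0.136, 0.101)
t=1.500: state=(0.679, 0.154, 0.167)
t=2.000: state=(0.598, 0.163, 0.239)
t=2.500: state=(0.524, 0.163, 0.313)
t=3.000: state=(0.461, 0.154, 0.385)
t=3.500: state=(0.410, 0.139, 0.451)
t=4.000: state=(0.370, 0.121, 0.510)
t=4.500: state=(0.338, 0.102, 0.560)
t=5.000: state=(0.314, 0.084, 0.602)
t=5.500: state=(0.295, 0.068, 0.636)
t=6.000: state=(0.281, 0.055, 0.664)
t=6.500: state=(0.270, 0.044, 0.686)
t=7.000: state=(0.262, 0.034, 0.704)
t=7.500: state=(0.256, 0.027, 0.717)
t=7.600: state=(0.255, 0.026, 0.720)
compare at T: S=0.255, I=0.026, R=0.720

largest component: R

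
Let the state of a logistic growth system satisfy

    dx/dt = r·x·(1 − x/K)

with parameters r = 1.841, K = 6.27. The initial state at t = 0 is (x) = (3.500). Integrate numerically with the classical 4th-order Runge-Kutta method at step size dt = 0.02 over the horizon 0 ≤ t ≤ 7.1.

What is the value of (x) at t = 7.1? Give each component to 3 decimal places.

t=0.000: state=(3.500)
step 1 (dt=0.02): k1=(2.847), k2=(2.840), k3=(2.840), k4=(2.834); state += dt/6·(k1+2k2+2k3+k4)
t=0.020: state=(3.557)
t=0.040: state=(3.613)
t=0.060: state=(3.670)
continuing one RK4 step at a time; state shown every 25 steps (Δt=0.5):
t=0.500: state=(4.767)
t=1.000: state=(5.571)
t=1.500: state=(5.971)
t=2.000: state=(6.148)
t=2.500: state=(6.221)
t=3.000: state=(6.250)
t=3.500: state=(6.262)
t=4.000: state=(6.267)
t=4.500: state=(6.269)
t=5.000: state=(6.270)
t=5.500: state=(6.270)
t=6.000: state=(6.270)
t=6.500: state=(6.270)
t=7.000: state=(6.270)
t=7.100: state=(6.270)

(x) = (6.270)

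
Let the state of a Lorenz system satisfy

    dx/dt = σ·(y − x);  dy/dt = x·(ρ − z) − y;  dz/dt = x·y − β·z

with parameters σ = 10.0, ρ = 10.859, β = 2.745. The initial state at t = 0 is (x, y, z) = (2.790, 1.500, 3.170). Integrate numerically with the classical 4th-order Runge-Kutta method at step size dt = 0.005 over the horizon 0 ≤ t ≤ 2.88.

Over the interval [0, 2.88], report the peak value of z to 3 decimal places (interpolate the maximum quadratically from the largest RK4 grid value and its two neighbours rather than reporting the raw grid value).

t=0.000: state=(2.790, 1.500, 3.170)
step 1 (dt=0.005): k1=(-12.900, 19.952, -4.517), k2=(-12.079, 19.686, -4.396), k3=(-12.106, 19.701, -4.396), k4=(-11.310, 19.448, -4.278); state += dt/6·(k1+2k2+2k3+k4)
t=0.005: state=(2.730, 1.598, 3.148)
t=0.010: state=(2.677, 1.695, 3.127)
t=0.015: state=(2.631, 1.789, 3.108)
continuing one RK4 step at a time; state shown every 20 steps (Δt=0.1):
t=0.100: state=(2.633, 3.263, 2.952)
t=0.200: state=(3.735, 5.249, 3.428)
t=0.300: state=(5.567, 7.642, 5.274)
t=0.400: state=(7.572, 9.253, 9.057)
t=0.500: state=(8.349, 8.013, 13.204)
t=0.600: state=(6.974, 4.839, 14.400)
t=0.700: state=(4.766, 2.759, 12.805)
t=0.800: state=(3.227, 2.174, 10.540)
t=0.900: state=(2.593, 2.326, 8.557)
t=1.000: state=(2.603, 2.858, 7.079)
t=1.100: state=(3.068, 3.734, 6.191)
t=1.200: state=(3.926, 4.971, 6.039)
t=1.300: state=(5.118, 6.417, 6.869)
t=1.400: state=(6.376, 7.485, 8.799)
t=1.500: state=(7.089, 7.300, 11.172)
t=1.600: state=(6.727, 5.848, 12.532)
t=1.700: state=(5.582, 4.323, 12.234)
t=1.800: state=(4.455, 3.534, 10.972)
t=1.900: state=(3.806, 3.429, 9.560)
t=2.000: state=(3.676, 3.774, 8.423)
t=2.100: state=(3.967, 4.434, 7.763)
t=2.200: state=(4.573, 5.297, 7.720)
t=2.300: state=(5.351, 6.141, 8.375)
t=2.400: state=(6.045, 6.584, 9.588)
t=2.500: state=(6.325, 6.316, 10.835)
t=2.600: state=(6.035, 5.503, 11.452)
t=2.700: state=(5.384, 4.683, 11.229)
t=2.800: state=(4.751, 4.227, 10.478)
t=2.880: state=(4.430, 4.159, 9.781)
largest grid value and its neighbours: z(0.575)=14.44602, z(0.580)=14.45333, z(0.585)=14.45207
parabola through these three points peaks at t≈0.582 with z≈14.45386

max z = 14.454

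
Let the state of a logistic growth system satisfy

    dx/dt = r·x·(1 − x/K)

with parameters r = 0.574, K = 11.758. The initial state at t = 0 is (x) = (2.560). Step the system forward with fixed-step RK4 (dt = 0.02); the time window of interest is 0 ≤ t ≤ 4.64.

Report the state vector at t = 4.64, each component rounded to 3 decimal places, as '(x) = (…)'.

(x) = (9.403)

t=0.000: state=(2.560)
step 1 (dt=0.02): k1=(1.150), k2=(1.153), k3=(1.153), k4=(1.157); state += dt/6·(k1+2k2+2k3+k4)
t=0.020: state=(2.583)
t=0.040: state=(2.606)
t=0.060: state=(2.630)
continuing one RK4 step at a time; state shown every 10 steps (Δt=0.2):
t=0.200: state=(2.797)
t=0.400: state=(3.049)
t=0.600: state=(3.316)
t=0.800: state=(3.596)
t=1.000: state=(3.888)
t=1.200: state=(4.193)
t=1.400: state=(4.507)
t=1.600: state=(4.830)
t=1.800: state=(5.160)
t=2.000: state=(5.495)
t=2.200: state=(5.831)
t=2.400: state=(6.169)
t=2.600: state=(6.504)
t=2.800: state=(6.835)
t=3.000: state=(7.160)
t=3.200: state=(7.477)
t=3.400: state=(7.785)
t=3.600: state=(8.081)
t=3.800: state=(8.365)
t=4.000: state=(8.635)
t=4.200: state=(8.891)
t=4.400: state=(9.133)
t=4.600: state=(9.359)
t=4.640: state=(9.403)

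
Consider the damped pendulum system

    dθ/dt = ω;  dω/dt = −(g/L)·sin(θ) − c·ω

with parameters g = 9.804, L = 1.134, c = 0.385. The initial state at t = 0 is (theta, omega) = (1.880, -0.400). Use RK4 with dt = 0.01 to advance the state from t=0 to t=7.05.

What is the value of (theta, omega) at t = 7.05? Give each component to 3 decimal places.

(theta, omega) = (0.407, -0.572)

t=0.000: state=(1.880, -0.400)
step 1 (dt=0.01): k1=(-0.400, -8.082), k2=(-0.440, -8.071), k3=(-0.440, -8.072), k4=(-0.481, -8.062); state += dt/6·(k1+2k2+2k3+k4)
t=0.010: state=(1.876, -0.481)
t=0.020: state=(1.870, -0.561)
t=0.030: state=(1.864, -0.642)
continuing one RK4 step at a time; state shown every 25 steps (Δt=0.25):
t=0.250: state=(1.531, -2.382)
t=0.500: state=(0.716, -3.993)
t=0.750: state=(-0.327, -3.989)
t=1.000: state=(-1.127, -2.225)
t=1.250: state=(-1.408, -0.034)
t=1.500: state=(-1.160, 1.962)
t=1.750: state=(-0.481, 3.290)
t=2.000: state=(0.354, 3.093)
t=2.250: state=(0.948, 1.518)
t=2.500: state=(1.085, -0.416)
t=2.750: state=(0.765, -2.054)
t=3.000: state=(0.135, -2.765)
t=3.250: state=(-0.500, -2.106)
t=3.500: state=(-0.845, -0.580)
t=3.750: state=(-0.785, 1.018)
t=4.000: state=(-0.380, 2.083)
t=4.250: state=(0.167, 2.100)
t=4.500: state=(0.584, 1.111)
t=4.750: state=(0.691, -0.265)
t=5.000: state=(0.471, -1.407)
t=5.250: state=(0.049, -1.814)
t=5.500: state=(-0.358, -1.304)
t=5.750: state=(-0.556, -0.233)
t=6.000: state=(-0.474, 0.842)
t=6.250: state=(-0.175, 1.439)
t=6.500: state=(0.182, 1.288)
t=6.750: state=(0.417, 0.528)
t=7.000: state=(0.431, -0.405)
t=7.050: state=(0.407, -0.572)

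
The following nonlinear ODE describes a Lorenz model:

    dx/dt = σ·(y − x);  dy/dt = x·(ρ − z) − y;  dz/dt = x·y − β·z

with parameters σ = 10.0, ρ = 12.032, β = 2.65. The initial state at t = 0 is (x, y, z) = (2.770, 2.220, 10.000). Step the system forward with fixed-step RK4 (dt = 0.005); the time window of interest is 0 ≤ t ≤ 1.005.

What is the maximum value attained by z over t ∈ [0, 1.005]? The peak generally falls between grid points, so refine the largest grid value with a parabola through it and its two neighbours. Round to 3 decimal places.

t=0.000: state=(2.770, 2.220, 10.000)
step 1 (dt=0.005): k1=(-5.500, 3.409, -20.351), k2=(-5.277, 3.512, -20.223), k3=(-5.280, 3.512, -20.222), k4=(-5.060, 3.615, -20.093); state += dt/6·(k1+2k2+2k3+k4)
t=0.005: state=(2.744, 2.238, 9.899)
t=0.010: state=(2.719, 2.256, 9.799)
t=0.015: state=(2.697, 2.276, 9.701)
continuing one RK4 step at a time; state shown every 10 steps (Δt=0.05):
t=0.050: state=(2.597, 2.439, 9.049)
t=0.100: state=(2.598, 2.749, 8.240)
t=0.150: state=(2.740, 3.152, 7.584)
t=0.200: state=(3.006, 3.656, 7.100)
t=0.250: state=(3.389, 4.271, 6.812)
t=0.300: state=(3.887, 4.996, 6.757)
t=0.350: state=(4.495, 5.810, 6.981)
t=0.400: state=(5.194, 6.659, 7.534)
t=0.450: state=(5.940, 7.437, 8.446)
t=0.500: state=(6.657, 7.988, 9.689)
t=0.550: state=(7.230, 8.146, 11.132)
t=0.600: state=(7.535, 7.812, 12.533)
t=0.650: state=(7.490, 7.033, 13.607)
t=0.700: state=(7.097, 6.013, 14.154)
t=0.750: state=(6.451, 5.005, 14.143)
t=0.800: state=(5.701, 4.193, 13.689)
t=0.850: state=(4.982, 3.647, 12.963)
t=0.900: state=(4.386, 3.351, 12.114)
t=0.950: state=(3.953, 3.258, 11.250)
t=1.000: state=(3.689, 3.321, 10.438)
t=1.005: state=(3.671, 3.334, 10.362)
largest grid value and its neighbours: z(0.720)=14.21276, z(0.725)=14.21374, z(0.730)=14.20951
parabola through these three points peaks at t≈0.723 with z≈14.21400

max z = 14.214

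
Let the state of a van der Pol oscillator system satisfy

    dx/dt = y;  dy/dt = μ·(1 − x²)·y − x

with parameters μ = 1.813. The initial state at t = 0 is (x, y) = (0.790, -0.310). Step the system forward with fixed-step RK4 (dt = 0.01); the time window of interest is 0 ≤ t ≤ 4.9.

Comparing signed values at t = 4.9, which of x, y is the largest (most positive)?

largest component: y

t=0.000: state=(0.790, -0.310)
step 1 (dt=0.01): k1=(-0.310, -1.001), k2=(-0.315, -1.005), k3=(-0.315, -1.005), k4=(-0.320, -1.008); state += dt/6·(k1+2k2+2k3+k4)
t=0.010: state=(0.787, -0.320)
t=0.020: state=(0.784, -0.330)
t=0.030: state=(0.780, -0.340)
continuing one RK4 step at a time; state shown every 20 steps (Δt=0.2):
t=0.200: state=(0.707, -0.527)
t=0.400: state=(0.576, -0.795)
t=0.600: state=(0.382, -1.161)
t=0.800: state=(0.101, -1.689)
t=1.000: state=(-0.306, -2.390)
t=1.200: state=(-0.845, -2.907)
t=1.400: state=(-1.397, -2.399)
t=1.600: state=(-1.751, -1.126)
t=1.800: state=(-1.877, -0.237)
t=2.000: state=(-1.879, 0.152)
t=2.200: state=(-1.831, 0.309)
t=2.400: state=(-1.761, 0.386)
t=2.600: state=(-1.678, 0.437)
t=2.800: state=(-1.586, 0.485)
t=3.000: state=(-1.484, 0.541)
t=3.200: state=(-1.369, 0.611)
t=3.400: state=(-1.238, 0.705)
t=3.600: state=(-1.084, 0.840)
t=3.800: state=(-0.897, 1.045)
t=4.000: state=(-0.658, 1.370)
t=4.200: state=(-0.335, 1.908)
t=4.400: state=(0.125, 2.742)
t=4.600: state=(0.763, 3.545)
t=4.800: state=(1.450, 2.994)
t=4.900: state=(1.707, 2.136)
compare at T: x=1.707, y=2.136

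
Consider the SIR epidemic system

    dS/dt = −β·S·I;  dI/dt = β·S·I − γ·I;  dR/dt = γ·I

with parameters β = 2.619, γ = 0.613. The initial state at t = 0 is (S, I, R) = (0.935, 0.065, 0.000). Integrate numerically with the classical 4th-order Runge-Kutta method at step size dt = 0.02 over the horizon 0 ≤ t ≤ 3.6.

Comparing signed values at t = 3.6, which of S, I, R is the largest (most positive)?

t=0.000: state=(0.935, 0.065, 0.000)
step 1 (dt=0.02): k1=(-0.159, 0.119, 0.040), k2=(-0.162, 0.121, 0.041), k3=(-0.162, 0.121, 0.041), k4=(-0.165, 0.123, 0.041); state += dt/6·(k1+2k2+2k3+k4)
t=0.020: state=(0.932, 0.067, 0.001)
t=0.040: state=(0.928, 0.070, 0.002)
t=0.060: state=(0.925, 0.073, 0.003)
continuing one RK4 step at a time; state shown every 10 steps (Δt=0.2):
t=0.200: state=(0.897, 0.093, 0.010)
t=0.400: state=(0.847, 0.130, 0.023)
t=0.600: state=(0.782, 0.176, 0.042)
t=0.800: state=(0.703, 0.230, 0.067)
t=1.000: state=(0.614, 0.288, 0.098)
t=1.200: state=(0.521, 0.342, 0.137)
t=1.400: state=(0.430, 0.388, 0.182)
t=1.600: state=(0.347, 0.421, 0.232)
t=1.800: state=(0.277, 0.438, 0.285)
t=2.000: state=(0.220, 0.441, 0.339)
t=2.200: state=(0.175, 0.433, 0.392)
t=2.400: state=(0.140, 0.416, 0.444)
t=2.600: state=(0.113, 0.393, 0.494)
t=2.800: state=(0.093, 0.367, 0.541)
t=3.000: state=(0.077, 0.339, 0.584)
t=3.200: state=(0.065, 0.311, 0.624)
t=3.400: state=(0.056, 0.284, 0.660)
t=3.600: state=(0.048, 0.258, 0.693)
compare at T: S=0.048, I=0.258, R=0.693

largest component: R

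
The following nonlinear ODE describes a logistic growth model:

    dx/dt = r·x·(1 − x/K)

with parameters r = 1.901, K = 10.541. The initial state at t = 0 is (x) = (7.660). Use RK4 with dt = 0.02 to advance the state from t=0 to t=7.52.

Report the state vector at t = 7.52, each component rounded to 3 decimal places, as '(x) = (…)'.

t=0.000: state=(7.660)
step 1 (dt=0.02): k1=(3.980), k2=(3.945), k3=(3.946), k4=(3.911); state += dt/6·(k1+2k2+2k3+k4)
t=0.020: state=(7.739)
t=0.040: state=(7.816)
t=0.060: state=(7.893)
continuing one RK4 step at a time; state shown every 25 steps (Δt=0.5):
t=0.500: state=(9.203)
t=1.000: state=(9.980)
t=1.500: state=(10.317)
t=2.000: state=(10.453)
t=2.500: state=(10.507)
t=3.000: state=(10.528)
t=3.500: state=(10.536)
t=4.000: state=(10.539)
t=4.500: state=(10.540)
t=5.000: state=(10.541)
t=5.500: state=(10.541)
t=6.000: state=(10.541)
t=6.500: state=(10.541)
t=7.000: state=(10.541)
t=7.500: state=(10.541)
t=7.520: state=(10.541)

(x) = (10.541)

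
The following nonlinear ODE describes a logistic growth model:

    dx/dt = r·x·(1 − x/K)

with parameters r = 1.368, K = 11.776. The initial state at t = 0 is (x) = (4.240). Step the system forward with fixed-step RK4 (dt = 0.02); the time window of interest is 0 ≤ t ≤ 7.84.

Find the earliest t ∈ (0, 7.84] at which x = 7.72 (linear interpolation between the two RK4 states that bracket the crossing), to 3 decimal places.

t=0.000: state=(4.240)
step 1 (dt=0.02): k1=(3.712), k2=(3.726), k3=(3.726), k4=(3.740); state += dt/6·(k1+2k2+2k3+k4)
t=0.020: state=(4.315)
t=0.040: state=(4.390)
t=0.060: state=(4.465)
continuing one RK4 step at a time; state shown every 25 steps (Δt=0.5):
t=0.500: state=(6.208)
t=0.880: state=(7.680)
next step: t=0.900: state=(7.753) — x has crossed 7.72
linear interpolation between t=0.880 (7.68028) and t=0.900 (7.75305) → t≈0.891

t = 0.891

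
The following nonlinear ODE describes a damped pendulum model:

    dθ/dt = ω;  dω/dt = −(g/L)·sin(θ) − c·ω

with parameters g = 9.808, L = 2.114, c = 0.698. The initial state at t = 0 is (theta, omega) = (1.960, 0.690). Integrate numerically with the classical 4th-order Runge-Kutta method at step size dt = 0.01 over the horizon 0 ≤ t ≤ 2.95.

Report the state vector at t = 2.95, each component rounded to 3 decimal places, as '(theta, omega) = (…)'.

(theta, omega) = (0.164, 1.389)

t=0.000: state=(1.960, 0.690)
step 1 (dt=0.01): k1=(0.690, -4.774), k2=(0.666, -4.751), k3=(0.666, -4.752), k4=(0.642, -4.729); state += dt/6·(k1+2k2+2k3+k4)
t=0.010: state=(1.967, 0.642)
t=0.020: state=(1.973, 0.595)
t=0.030: state=(1.979, 0.549)
continuing one RK4 step at a time; state shown every 10 steps (Δt=0.1):
t=0.100: state=(2.006, 0.234)
t=0.200: state=(2.008, -0.188)
t=0.300: state=(1.969, -0.584)
t=0.400: state=(1.892, -0.964)
t=0.500: state=(1.777, -1.331)
t=0.600: state=(1.626, -1.685)
t=0.700: state=(1.441, -2.018)
t=0.800: state=(1.223, -2.317)
t=0.900: state=(0.979, -2.560)
t=1.000: state=(0.714, -2.722)
t=1.100: state=(0.438, -2.781)
t=1.200: state=(0.162, -2.725)
t=1.300: state=(-0.103, -2.553)
t=1.400: state=(-0.345, -2.280)
t=1.500: state=(-0.556, -1.929)
t=1.600: state=(-0.730, -1.529)
t=1.700: state=(-0.861, -1.105)
t=1.800: state=(-0.950, -0.677)
t=1.900: state=(-0.997, -0.260)
t=2.000: state=(-1.003, 0.136)
t=2.100: state=(-0.971, 0.501)
t=2.200: state=(-0.904, 0.829)
t=2.300: state=(-0.807, 1.112)
t=2.400: state=(-0.684, 1.341)
t=2.500: state=(-0.541, 1.508)
t=2.600: state=(-0.384, 1.606)
t=2.700: state=(-0.222, 1.631)
t=2.800: state=(-0.060, 1.584)
t=2.900: state=(0.093, 1.469)
t=2.950: state=(0.164, 1.389)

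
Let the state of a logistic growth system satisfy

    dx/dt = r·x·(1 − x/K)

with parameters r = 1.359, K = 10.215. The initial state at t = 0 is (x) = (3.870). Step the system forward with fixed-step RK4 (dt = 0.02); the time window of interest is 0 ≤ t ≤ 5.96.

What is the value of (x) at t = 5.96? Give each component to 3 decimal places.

t=0.000: state=(3.870)
step 1 (dt=0.02): k1=(3.267), k2=(3.277), k3=(3.277), k4=(3.288); state += dt/6·(k1+2k2+2k3+k4)
t=0.020: state=(3.936)
t=0.040: state=(4.002)
t=0.060: state=(4.068)
continuing one RK4 step at a time; state shown every 10 steps (Δt=0.2):
t=0.200: state=(4.541)
t=0.400: state=(5.233)
t=0.600: state=(5.920)
t=0.800: state=(6.579)
t=1.000: state=(7.187)
t=1.200: state=(7.733)
t=1.400: state=(8.208)
t=1.600: state=(8.610)
t=1.800: state=(8.945)
t=2.000: state=(9.217)
t=2.200: state=(9.437)
t=2.400: state=(9.611)
t=2.600: state=(9.748)
t=2.800: state=(9.855)
t=3.000: state=(9.939)
t=3.200: state=(10.003)
t=3.400: state=(10.053)
t=3.600: state=(10.091)
t=3.800: state=(10.120)
t=4.000: state=(10.143)
t=4.200: state=(10.160)
t=4.400: state=(10.173)
t=4.600: state=(10.183)
t=4.800: state=(10.190)
t=5.000: state=(10.196)
t=5.200: state=(10.201)
t=5.400: state=(10.204)
t=5.600: state=(10.207)
t=5.800: state=(10.209)
t=5.960: state=(10.210)

(x) = (10.210)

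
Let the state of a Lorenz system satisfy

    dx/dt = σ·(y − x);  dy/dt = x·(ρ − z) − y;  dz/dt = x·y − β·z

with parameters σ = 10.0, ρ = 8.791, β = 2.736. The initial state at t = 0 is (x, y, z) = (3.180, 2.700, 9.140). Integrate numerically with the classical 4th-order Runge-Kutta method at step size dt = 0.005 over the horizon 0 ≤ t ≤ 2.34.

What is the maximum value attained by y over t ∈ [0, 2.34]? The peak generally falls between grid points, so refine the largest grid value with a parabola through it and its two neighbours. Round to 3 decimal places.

t=0.000: state=(3.180, 2.700, 9.140)
step 1 (dt=0.005): k1=(-4.800, -3.810, -16.421), k2=(-4.775, -3.666, -16.371), k3=(-4.772, -3.667, -16.370), k4=(-4.745, -3.525, -16.319); state += dt/6·(k1+2k2+2k3+k4)
t=0.005: state=(3.156, 2.682, 9.058)
t=0.010: state=(3.133, 2.665, 8.977)
t=0.015: state=(3.109, 2.649, 8.896)
continuing one RK4 step at a time; state shown every 20 steps (Δt=0.1):
t=0.100: state=(2.803, 2.564, 7.624)
t=0.200: state=(2.720, 2.788, 6.435)
t=0.300: state=(2.928, 3.270, 5.637)
t=0.400: state=(3.391, 3.969, 5.288)
t=0.500: state=(4.064, 4.815, 5.463)
t=0.600: state=(4.846, 5.623, 6.214)
t=0.700: state=(5.528, 6.066, 7.425)
t=0.800: state=(5.833, 5.875, 8.665)
t=0.900: state=(5.611, 5.154, 9.376)
t=1.000: state=(5.018, 4.348, 9.332)
t=1.100: state=(4.378, 3.809, 8.752)
t=1.200: state=(3.929, 3.611, 7.984)
t=1.300: state=(3.746, 3.693, 7.285)
t=1.400: state=(3.808, 3.977, 6.800)
t=1.500: state=(4.062, 4.388, 6.611)
t=1.600: state=(4.433, 4.833, 6.748)
t=1.700: state=(4.824, 5.186, 7.177)
t=1.800: state=(5.115, 5.318, 7.763)
t=1.900: state=(5.205, 5.179, 8.292)
t=2.000: state=(5.073, 4.849, 8.568)
t=2.100: state=(4.797, 4.490, 8.529)
t=2.200: state=(4.501, 4.234, 8.251)
t=2.300: state=(4.287, 4.135, 7.874)
t=2.340: state=(4.237, 4.138, 7.725)
largest grid value and its neighbours: y(0.715)=6.08115, y(0.720)=6.08261, y(0.725)=6.08233
parabola through these three points peaks at t≈0.722 with y≈6.08271

max y = 6.083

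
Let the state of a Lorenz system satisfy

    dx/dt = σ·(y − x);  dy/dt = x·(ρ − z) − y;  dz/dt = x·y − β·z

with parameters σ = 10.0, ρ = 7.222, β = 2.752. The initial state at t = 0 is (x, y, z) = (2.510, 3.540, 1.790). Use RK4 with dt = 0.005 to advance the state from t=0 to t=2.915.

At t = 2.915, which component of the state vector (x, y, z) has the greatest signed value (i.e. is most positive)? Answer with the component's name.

t=0.000: state=(2.510, 3.540, 1.790)
step 1 (dt=0.005): k1=(10.300, 10.094, 3.959), k2=(10.295, 10.184, 4.087), k3=(10.297, 10.183, 4.087), k4=(10.294, 10.271, 4.216); state += dt/6·(k1+2k2+2k3+k4)
t=0.005: state=(2.561, 3.591, 1.810)
t=0.010: state=(2.613, 3.643, 1.832)
t=0.015: state=(2.664, 3.695, 1.855)
continuing one RK4 step at a time; state shown every 20 steps (Δt=0.1):
t=0.100: state=(3.571, 4.684, 2.469)
t=0.200: state=(4.717, 5.856, 3.821)
t=0.300: state=(5.719, 6.500, 5.793)
t=0.400: state=(6.123, 6.099, 7.745)
t=0.500: state=(5.679, 4.877, 8.747)
t=0.600: state=(4.705, 3.661, 8.562)
t=0.700: state=(3.751, 2.935, 7.692)
t=0.800: state=(3.118, 2.668, 6.661)
t=0.900: state=(2.835, 2.705, 5.745)
t=1.000: state=(2.831, 2.942, 5.055)
t=1.100: state=(3.037, 3.331, 4.641)
t=1.200: state=(3.402, 3.828, 4.533)
t=1.300: state=(3.869, 4.363, 4.752)
t=1.400: state=(4.357, 4.819, 5.275)
t=1.500: state=(4.749, 5.050, 5.992)
t=1.600: state=(4.925, 4.968, 6.690)
t=1.700: state=(4.835, 4.624, 7.138)
t=1.800: state=(4.541, 4.188, 7.225)
t=1.900: state=(4.178, 3.826, 7.005)
t=2.000: state=(3.870, 3.616, 6.617)
t=2.100: state=(3.683, 3.564, 6.201)
t=2.200: state=(3.631, 3.643, 5.855)
t=2.300: state=(3.698, 3.815, 5.638)
t=2.400: state=(3.852, 4.036, 5.578)
t=2.500: state=(4.051, 4.257, 5.672)
t=2.600: state=(4.246, 4.423, 5.888)
t=2.700: state=(4.390, 4.494, 6.163)
t=2.800: state=(4.447, 4.457, 6.415)
t=2.900: state=(4.411, 4.334, 6.577)
t=2.915: state=(4.399, 4.312, 6.591)
compare at T: x=4.399, y=4.312, z=6.591

largest component: z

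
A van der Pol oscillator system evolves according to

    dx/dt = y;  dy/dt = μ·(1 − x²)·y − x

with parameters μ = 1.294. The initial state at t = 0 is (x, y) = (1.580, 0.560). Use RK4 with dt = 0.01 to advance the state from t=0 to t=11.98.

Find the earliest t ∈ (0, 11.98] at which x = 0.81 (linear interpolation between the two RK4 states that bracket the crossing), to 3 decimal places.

t=0.000: state=(1.580, 0.560)
step 1 (dt=0.01): k1=(0.560, -2.664), k2=(0.547, -2.648), k3=(0.547, -2.648), k4=(0.534, -2.631); state += dt/6·(k1+2k2+2k3+k4)
t=0.010: state=(1.585, 0.534)
t=0.020: state=(1.591, 0.507)
t=0.030: state=(1.596, 0.482)
continuing one RK4 step at a time; state shown every 50 steps (Δt=0.5):
t=0.500: state=(1.607, -0.307)
t=1.000: state=(1.356, -0.667)
t=1.500: state=(0.932, -1.069)
t=1.600: state=(0.819, -1.191)
next step: t=1.610: state=(0.807, -1.204) — x has crossed 0.81
linear interpolation between t=1.600 (0.81926) and t=1.610 (0.80729) → t≈1.608

t = 1.608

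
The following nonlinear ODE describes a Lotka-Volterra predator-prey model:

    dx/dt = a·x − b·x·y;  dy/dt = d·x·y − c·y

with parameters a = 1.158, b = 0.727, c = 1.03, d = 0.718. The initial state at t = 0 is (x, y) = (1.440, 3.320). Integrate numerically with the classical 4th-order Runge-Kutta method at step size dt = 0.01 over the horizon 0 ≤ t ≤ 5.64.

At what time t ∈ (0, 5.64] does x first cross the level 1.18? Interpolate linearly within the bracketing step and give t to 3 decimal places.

t=0.000: state=(1.440, 3.320)
step 1 (dt=0.01): k1=(-1.808, 0.013), k2=(-1.797, -0.009), k3=(-1.797, -0.008), k4=(-1.785, -0.030); state += dt/6·(k1+2k2+2k3+k4)
t=0.010: state=(1.422, 3.320)
t=0.020: state=(1.404, 3.319)
t=0.030: state=(1.387, 3.318)
t=0.160: state=(1.180, 3.271)
next step: t=0.170: state=(1.166, 3.265) — x has crossed 1.18
linear interpolation between t=0.160 (1.18015) and t=0.170 (1.16587) → t≈0.160

t = 0.160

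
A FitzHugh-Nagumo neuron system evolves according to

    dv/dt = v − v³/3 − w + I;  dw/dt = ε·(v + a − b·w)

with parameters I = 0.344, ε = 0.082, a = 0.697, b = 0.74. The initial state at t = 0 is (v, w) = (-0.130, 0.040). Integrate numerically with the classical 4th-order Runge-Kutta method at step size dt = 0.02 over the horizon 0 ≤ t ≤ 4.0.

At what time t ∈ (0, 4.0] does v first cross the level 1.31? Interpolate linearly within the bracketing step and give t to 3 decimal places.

t=0.000: state=(-0.130, 0.040)
step 1 (dt=0.02): k1=(0.175, 0.044), k2=(0.176, 0.044), k3=(0.176, 0.044), k4=(0.177, 0.044); state += dt/6·(k1+2k2+2k3+k4)
t=0.020: state=(-0.126, 0.041)
t=0.040: state=(-0.123, 0.042)
t=0.060: state=(-0.119, 0.043)
continuing one RK4 step at a time; state shown every 10 steps (Δt=0.2):
t=0.200: state=(-0.092, 0.049)
t=0.400: state=(-0.048, 0.059)
t=0.600: state=(0.003, 0.069)
t=0.800: state=(0.063, 0.080)
t=1.000: state=(0.134, 0.092)
t=1.200: state=(0.218, 0.105)
t=1.400: state=(0.316, 0.120)
t=1.600: state=(0.431, 0.136)
t=1.800: state=(0.561, 0.153)
t=2.000: state=(0.707, 0.173)
t=2.200: state=(0.863, 0.195)
t=2.400: state=(1.023, 0.220)
t=2.600: state=(1.176, 0.246)
t=2.780: state=(1.300, 0.272)
next step: t=2.800: state=(1.313, 0.275) — v has crossed 1.31
linear interpolation between t=2.780 (1.29996) and t=2.800 (1.31263) → t≈2.796

t = 2.796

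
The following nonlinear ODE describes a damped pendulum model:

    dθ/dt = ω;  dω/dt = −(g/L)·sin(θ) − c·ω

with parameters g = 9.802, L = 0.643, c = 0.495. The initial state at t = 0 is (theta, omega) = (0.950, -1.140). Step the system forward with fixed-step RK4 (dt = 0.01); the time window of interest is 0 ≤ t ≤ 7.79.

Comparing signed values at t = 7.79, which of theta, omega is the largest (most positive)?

t=0.000: state=(0.950, -1.140)
step 1 (dt=0.01): k1=(-1.140, -11.836), k2=(-1.199, -11.756), k3=(-1.199, -11.753), k4=(-1.258, -11.670); state += dt/6·(k1+2k2+2k3+k4)
t=0.010: state=(0.938, -1.258)
t=0.020: state=(0.925, -1.373)
t=0.030: state=(0.911, -1.487)
continuing one RK4 step at a time; state shown every 50 steps (Δt=0.5):
t=0.500: state=(-0.444, -2.656)
t=1.000: state=(-0.514, 2.228)
t=1.500: state=(0.610, 0.869)
t=2.000: state=(0.056, -2.265)
t=2.500: state=(-0.504, 0.607)
t=3.000: state=(0.257, 1.395)
t=3.500: state=(0.236, -1.327)
t=4.000: state=(-0.345, -0.268)
t=4.500: state=(0.032, 1.208)
t=5.000: state=(0.248, -0.549)
t=5.500: state=(-0.183, -0.592)
t=6.000: state=(-0.077, 0.808)
t=6.500: state=(0.192, -0.056)
t=7.000: state=(-0.064, -0.595)
t=7.500: state=(-0.109, 0.428)
t=7.790: state=(0.043, 0.504)
compare at T: theta=0.043, omega=0.504

largest component: omega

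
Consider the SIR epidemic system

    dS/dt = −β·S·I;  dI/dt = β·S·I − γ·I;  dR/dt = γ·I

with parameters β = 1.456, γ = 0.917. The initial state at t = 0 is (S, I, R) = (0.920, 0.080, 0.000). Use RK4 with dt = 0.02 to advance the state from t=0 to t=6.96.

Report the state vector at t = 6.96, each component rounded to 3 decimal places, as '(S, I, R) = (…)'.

t=0.000: state=(0.920, 0.080, 0.000)
step 1 (dt=0.02): k1=(-0.107, 0.034, 0.073), k2=(-0.107, 0.034, 0.074), k3=(-0.107, 0.034, 0.074), k4=(-0.108, 0.034, 0.074); state += dt/6·(k1+2k2+2k3+k4)
t=0.020: state=(0.918, 0.081, 0.001)
t=0.040: state=(0.916, 0.081, 0.003)
t=0.060: state=(0.914, 0.082, 0.004)
continuing one RK4 step at a time; state shown every 25 steps (Δt=0.5):
t=0.500: state=(0.863, 0.097, 0.041)
t=1.000: state=(0.799, 0.112, 0.089)
t=1.500: state=(0.733, 0.124, 0.143)
t=2.000: state=(0.668, 0.130, 0.201)
t=2.500: state=(0.607, 0.131, 0.261)
t=3.000: state=(0.553, 0.126, 0.321)
t=3.500: state=(0.506, 0.117, 0.377)
t=4.000: state=(0.466, 0.106, 0.428)
t=4.500: state=(0.434, 0.093, 0.473)
t=5.000: state=(0.407, 0.080, 0.513)
t=5.500: state=(0.386, 0.067, 0.547)
t=6.000: state=(0.369, 0.056, 0.575)
t=6.500: state=(0.356, 0.046, 0.598)
t=6.960: state=(0.346, 0.038, 0.616)

(S, I, R) = (0.346, 0.038, 0.616)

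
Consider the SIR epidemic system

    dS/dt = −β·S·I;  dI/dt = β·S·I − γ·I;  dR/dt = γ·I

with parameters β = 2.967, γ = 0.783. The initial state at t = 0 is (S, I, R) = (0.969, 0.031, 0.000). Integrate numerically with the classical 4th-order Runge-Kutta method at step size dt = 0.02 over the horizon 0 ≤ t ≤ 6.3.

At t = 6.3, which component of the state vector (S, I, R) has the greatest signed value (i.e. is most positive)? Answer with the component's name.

t=0.000: state=(0.969, 0.031, 0.000)
step 1 (dt=0.02): k1=(-0.089, 0.065, 0.024), k2=(-0.091, 0.066, 0.025), k3=(-0.091, 0.066, 0.025), k4=(-0.093, 0.067, 0.025); state += dt/6·(k1+2k2+2k3+k4)
t=0.020: state=(0.967, 0.032, 0.000)
t=0.040: state=(0.965, 0.034, 0.001)
t=0.060: state=(0.963, 0.035, 0.002)
continuing one RK4 step at a time; state shown every 25 steps (Δt=0.5):
t=0.500: state=(0.895, 0.084, 0.021)
t=1.000: state=(0.734, 0.193, 0.073)
t=1.500: state=(0.498, 0.326, 0.176)
t=2.000: state=(0.289, 0.392, 0.320)
t=2.500: state=(0.163, 0.367, 0.470)
t=3.000: state=(0.099, 0.299, 0.601)
t=3.500: state=(0.067, 0.228, 0.704)
t=4.000: state=(0.050, 0.168, 0.782)
t=4.500: state=(0.040, 0.122, 0.838)
t=5.000: state=(0.035, 0.087, 0.878)
t=5.500: state=(0.031, 0.062, 0.907)
t=6.000: state=(0.029, 0.044, 0.928)
t=6.300: state=(0.028, 0.035, 0.937)
compare at T: S=0.028, I=0.035, R=0.937

largest component: R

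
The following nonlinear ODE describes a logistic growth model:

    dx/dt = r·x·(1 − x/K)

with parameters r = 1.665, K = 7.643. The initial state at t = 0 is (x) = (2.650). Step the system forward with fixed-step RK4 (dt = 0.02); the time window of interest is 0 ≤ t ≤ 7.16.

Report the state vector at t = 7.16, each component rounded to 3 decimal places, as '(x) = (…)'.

(x) = (7.643)

t=0.000: state=(2.650)
step 1 (dt=0.02): k1=(2.882), k2=(2.897), k3=(2.897), k4=(2.911); state += dt/6·(k1+2k2+2k3+k4)
t=0.020: state=(2.708)
t=0.040: state=(2.766)
t=0.060: state=(2.825)
continuing one RK4 step at a time; state shown every 25 steps (Δt=0.5):
t=0.500: state=(4.201)
t=1.000: state=(5.635)
t=1.500: state=(6.617)
t=2.000: state=(7.160)
t=2.500: state=(7.425)
t=3.000: state=(7.547)
t=3.500: state=(7.601)
t=4.000: state=(7.625)
t=4.500: state=(7.635)
t=5.000: state=(7.640)
t=5.500: state=(7.641)
t=6.000: state=(7.642)
t=6.500: state=(7.643)
t=7.000: state=(7.643)
t=7.160: state=(7.643)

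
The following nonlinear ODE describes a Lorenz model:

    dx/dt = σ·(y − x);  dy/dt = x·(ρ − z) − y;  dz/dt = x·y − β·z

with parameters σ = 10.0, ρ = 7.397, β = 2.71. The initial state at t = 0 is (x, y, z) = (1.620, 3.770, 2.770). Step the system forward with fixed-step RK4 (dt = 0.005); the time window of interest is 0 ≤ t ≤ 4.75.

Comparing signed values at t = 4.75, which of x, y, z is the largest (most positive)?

largest component: z

t=0.000: state=(1.620, 3.770, 2.770)
step 1 (dt=0.005): k1=(21.500, 3.726, -1.399), k2=(21.056, 3.971, -1.172), k3=(21.073, 3.964, -1.176), k4=(20.645, 4.204, -0.952); state += dt/6·(k1+2k2+2k3+k4)
t=0.005: state=(1.725, 3.790, 2.764)
t=0.010: state=(1.827, 3.812, 2.760)
t=0.015: state=(1.924, 3.836, 2.759)
continuing one RK4 step at a time; state shown every 40 steps (Δt=0.2):
t=0.200: state=(4.390, 5.488, 4.005)
t=0.400: state=(5.885, 6.058, 7.362)
t=0.600: state=(4.922, 4.026, 8.599)
t=0.800: state=(3.392, 2.896, 7.050)
t=1.000: state=(2.990, 3.044, 5.482)
t=1.200: state=(3.456, 3.832, 4.887)
t=1.400: state=(4.322, 4.750, 5.487)
t=1.600: state=(4.873, 4.935, 6.768)
t=1.800: state=(4.562, 4.249, 7.320)
t=2.000: state=(3.940, 3.696, 6.799)
t=2.200: state=(3.697, 3.699, 6.080)
t=2.400: state=(3.892, 4.062, 5.799)
t=2.600: state=(4.261, 4.429, 6.079)
t=2.800: state=(4.454, 4.464, 6.575)
t=3.000: state=(4.322, 4.201, 6.770)
t=3.200: state=(4.078, 3.979, 6.564)
t=3.400: state=(3.977, 3.979, 6.267)
t=3.600: state=(4.063, 4.135, 6.159)
t=3.800: state=(4.213, 4.278, 6.285)
t=4.000: state=(4.281, 4.280, 6.479)
t=4.200: state=(4.223, 4.175, 6.546)
t=4.400: state=(4.127, 4.088, 6.460)
t=4.600: state=(4.089, 4.091, 6.341)
t=4.750: state=(4.112, 4.139, 6.302)
compare at T: x=4.112, y=4.139, z=6.302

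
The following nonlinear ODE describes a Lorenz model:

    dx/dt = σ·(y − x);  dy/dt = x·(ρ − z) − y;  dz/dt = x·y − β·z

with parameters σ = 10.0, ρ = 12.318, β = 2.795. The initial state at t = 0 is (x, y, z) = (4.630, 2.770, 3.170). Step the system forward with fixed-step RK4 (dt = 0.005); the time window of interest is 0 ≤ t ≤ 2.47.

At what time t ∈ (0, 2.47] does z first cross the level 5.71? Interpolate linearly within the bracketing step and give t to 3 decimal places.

t=0.000: state=(4.630, 2.770, 3.170)
step 1 (dt=0.005): k1=(-18.600, 39.585, 3.965), k2=(-17.145, 39.015, 4.262), k3=(-17.196, 39.047, 4.264), k4=(-15.788, 38.507, 4.554); state += dt/6·(k1+2k2+2k3+k4)
t=0.005: state=(4.544, 2.965, 3.191)
t=0.010: state=(4.472, 3.155, 3.216)
t=0.015: state=(4.412, 3.341, 3.243)
continuing one RK4 step at a time; state shown every 20 steps (Δt=0.1):
t=0.100: state=(4.741, 6.183, 4.180)
t=0.160: state=(5.872, 8.109, 5.639)
next step: t=0.165: state=(5.985, 8.264, 5.802) — z has crossed 5.71
linear interpolation between t=0.160 (5.63939) and t=0.165 (5.80212) → t≈0.162

t = 0.162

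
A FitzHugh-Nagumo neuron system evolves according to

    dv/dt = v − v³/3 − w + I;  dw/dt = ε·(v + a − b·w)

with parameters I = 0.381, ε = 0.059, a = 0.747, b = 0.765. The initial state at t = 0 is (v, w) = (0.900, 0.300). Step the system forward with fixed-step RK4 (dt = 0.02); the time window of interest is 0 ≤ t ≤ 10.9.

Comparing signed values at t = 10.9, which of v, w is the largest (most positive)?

t=0.000: state=(0.900, 0.300)
step 1 (dt=0.02): k1=(0.738, 0.084), k2=(0.739, 0.084), k3=(0.739, 0.084), k4=(0.739, 0.084); state += dt/6·(k1+2k2+2k3+k4)
t=0.020: state=(0.915, 0.302)
t=0.040: state=(0.930, 0.303)
t=0.060: state=(0.944, 0.305)
continuing one RK4 step at a time; state shown every 25 steps (Δt=0.5):
t=0.500: state=(1.253, 0.347)
t=1.000: state=(1.501, 0.401)
t=1.500: state=(1.617, 0.460)
t=2.000: state=(1.649, 0.519)
t=2.500: state=(1.643, 0.577)
t=3.000: state=(1.621, 0.634)
t=3.500: state=(1.593, 0.689)
t=4.000: state=(1.561, 0.741)
t=4.500: state=(1.527, 0.791)
t=5.000: state=(1.491, 0.839)
t=5.500: state=(1.454, 0.885)
t=6.000: state=(1.416, 0.929)
t=6.500: state=(1.376, 0.971)
t=7.000: state=(1.334, 1.011)
t=7.500: state=(1.289, 1.048)
t=8.000: state=(1.241, 1.083)
t=8.500: state=(1.190, 1.117)
t=9.000: state=(1.134, 1.147)
t=9.500: state=(1.071, 1.176)
t=10.000: state=(1.000, 1.201)
t=10.500: state=(0.916, 1.224)
t=10.900: state=(0.836, 1.240)
compare at T: v=0.836, w=1.240

largest component: w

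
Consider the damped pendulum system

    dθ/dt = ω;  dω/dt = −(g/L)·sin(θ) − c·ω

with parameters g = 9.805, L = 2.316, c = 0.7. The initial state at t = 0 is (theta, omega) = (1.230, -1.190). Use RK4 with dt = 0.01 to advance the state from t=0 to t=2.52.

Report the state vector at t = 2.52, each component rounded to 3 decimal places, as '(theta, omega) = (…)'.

t=0.000: state=(1.230, -1.190)
step 1 (dt=0.01): k1=(-1.190, -3.157), k2=(-1.206, -3.138), k3=(-1.206, -3.138), k4=(-1.221, -3.118); state += dt/6·(k1+2k2+2k3+k4)
t=0.010: state=(1.218, -1.221)
t=0.020: state=(1.206, -1.252)
t=0.030: state=(1.193, -1.283)
continuing one RK4 step at a time; state shown every 10 steps (Δt=0.1):
t=0.100: state=(1.096, -1.485)
t=0.200: state=(0.935, -1.732)
t=0.300: state=(0.752, -1.920)
t=0.400: state=(0.553, -2.038)
t=0.500: state=(0.347, -2.077)
t=0.600: state=(0.140, -2.034)
t=0.700: state=(-0.058, -1.913)
t=0.800: state=(-0.240, -1.722)
t=0.900: state=(-0.400, -1.476)
t=1.000: state=(-0.534, -1.191)
t=1.100: state=(-0.638, -0.883)
t=1.200: state=(-0.710, -0.568)
t=1.300: state=(-0.751, -0.256)
t=1.400: state=(-0.762, 0.043)
t=1.500: state=(-0.743, 0.320)
t=1.600: state=(-0.699, 0.569)
t=1.700: state=(-0.631, 0.783)
t=1.800: state=(-0.543, 0.957)
t=1.900: state=(-0.441, 1.086)
t=2.000: state=(-0.328, 1.165)
t=2.100: state=(-0.209, 1.195)
t=2.200: state=(-0.091, 1.175)
t=2.300: state=(0.024, 1.108)
t=2.400: state=(0.130, 1.002)
t=2.500: state=(0.223, 0.861)
t=2.520: state=(0.240, 0.830)

(theta, omega) = (0.240, 0.830)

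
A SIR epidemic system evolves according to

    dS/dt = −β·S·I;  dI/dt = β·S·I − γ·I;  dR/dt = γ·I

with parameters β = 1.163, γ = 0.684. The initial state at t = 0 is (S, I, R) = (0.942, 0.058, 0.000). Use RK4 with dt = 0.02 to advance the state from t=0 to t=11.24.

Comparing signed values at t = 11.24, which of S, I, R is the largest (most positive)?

largest component: R

t=0.000: state=(0.942, 0.058, 0.000)
step 1 (dt=0.02): k1=(-0.064, 0.024, 0.040), k2=(-0.064, 0.024, 0.040), k3=(-0.064, 0.024, 0.040), k4=(-0.064, 0.024, 0.040); state += dt/6·(k1+2k2+2k3+k4)
t=0.020: state=(0.941, 0.058, 0.001)
t=0.040: state=(0.939, 0.059, 0.002)
t=0.060: state=(0.938, 0.059, 0.002)
continuing one RK4 step at a time; state shown every 25 steps (Δt=0.5):
t=0.500: state=(0.907, 0.071, 0.022)
t=1.000: state=(0.868, 0.084, 0.048)
t=1.500: state=(0.823, 0.098, 0.079)
t=2.000: state=(0.775, 0.110, 0.115)
t=2.500: state=(0.724, 0.121, 0.155)
t=3.000: state=(0.673, 0.129, 0.198)
t=3.500: state=(0.624, 0.134, 0.243)
t=4.000: state=(0.577, 0.135, 0.289)
t=4.500: state=(0.534, 0.132, 0.334)
t=5.000: state=(0.495, 0.127, 0.379)
t=5.500: state=(0.461, 0.119, 0.421)
t=6.000: state=(0.431, 0.109, 0.460)
t=6.500: state=(0.406, 0.099, 0.495)
t=7.000: state=(0.384, 0.088, 0.527)
t=7.500: state=(0.366, 0.078, 0.556)
t=8.000: state=(0.351, 0.068, 0.581)
t=8.500: state=(0.338, 0.059, 0.603)
t=9.000: state=(0.327, 0.051, 0.621)
t=9.500: state=(0.319, 0.044, 0.638)
t=10.000: state=(0.311, 0.037, 0.651)
t=10.500: state=(0.305, 0.032, 0.663)
t=11.000: state=(0.300, 0.027, 0.673)
t=11.240: state=(0.298, 0.025, 0.678)
compare at T: S=0.298, I=0.025, R=0.678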